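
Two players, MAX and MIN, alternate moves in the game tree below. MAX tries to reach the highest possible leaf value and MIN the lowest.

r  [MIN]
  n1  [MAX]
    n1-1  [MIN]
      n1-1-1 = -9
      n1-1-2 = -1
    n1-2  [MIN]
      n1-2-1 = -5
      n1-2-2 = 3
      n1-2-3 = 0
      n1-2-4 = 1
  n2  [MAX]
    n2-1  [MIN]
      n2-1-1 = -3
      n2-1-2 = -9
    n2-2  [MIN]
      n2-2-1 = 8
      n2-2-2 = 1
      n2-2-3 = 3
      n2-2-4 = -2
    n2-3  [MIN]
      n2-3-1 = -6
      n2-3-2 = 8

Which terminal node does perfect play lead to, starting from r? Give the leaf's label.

n1-1 (MIN): min(-9, -1) = -9
n1-2 (MIN): min(-5, 3, 0, 1) = -5
n1 (MAX): max(-9, -5) = -5
n2-1 (MIN): min(-3, -9) = -9
n2-2 (MIN): min(8, 1, 3, -2) = -2
n2-3 (MIN): min(-6, 8) = -6
n2 (MAX): max(-9, -2, -6) = -2
r (MIN): min(-5, -2) = -5
At r, MIN picks n1 (lowest: -5).
At n1, MAX picks n1-2 (highest: -5).
At n1-2, MIN picks n1-2-1 (lowest: -5).
Terminal value -5.

n1-2-1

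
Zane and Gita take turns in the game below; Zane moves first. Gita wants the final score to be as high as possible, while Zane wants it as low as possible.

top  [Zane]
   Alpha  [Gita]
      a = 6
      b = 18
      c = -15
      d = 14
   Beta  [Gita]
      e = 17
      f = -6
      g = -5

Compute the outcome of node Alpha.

Alpha (Gita): max(6, 18, -15, 14) = 18

18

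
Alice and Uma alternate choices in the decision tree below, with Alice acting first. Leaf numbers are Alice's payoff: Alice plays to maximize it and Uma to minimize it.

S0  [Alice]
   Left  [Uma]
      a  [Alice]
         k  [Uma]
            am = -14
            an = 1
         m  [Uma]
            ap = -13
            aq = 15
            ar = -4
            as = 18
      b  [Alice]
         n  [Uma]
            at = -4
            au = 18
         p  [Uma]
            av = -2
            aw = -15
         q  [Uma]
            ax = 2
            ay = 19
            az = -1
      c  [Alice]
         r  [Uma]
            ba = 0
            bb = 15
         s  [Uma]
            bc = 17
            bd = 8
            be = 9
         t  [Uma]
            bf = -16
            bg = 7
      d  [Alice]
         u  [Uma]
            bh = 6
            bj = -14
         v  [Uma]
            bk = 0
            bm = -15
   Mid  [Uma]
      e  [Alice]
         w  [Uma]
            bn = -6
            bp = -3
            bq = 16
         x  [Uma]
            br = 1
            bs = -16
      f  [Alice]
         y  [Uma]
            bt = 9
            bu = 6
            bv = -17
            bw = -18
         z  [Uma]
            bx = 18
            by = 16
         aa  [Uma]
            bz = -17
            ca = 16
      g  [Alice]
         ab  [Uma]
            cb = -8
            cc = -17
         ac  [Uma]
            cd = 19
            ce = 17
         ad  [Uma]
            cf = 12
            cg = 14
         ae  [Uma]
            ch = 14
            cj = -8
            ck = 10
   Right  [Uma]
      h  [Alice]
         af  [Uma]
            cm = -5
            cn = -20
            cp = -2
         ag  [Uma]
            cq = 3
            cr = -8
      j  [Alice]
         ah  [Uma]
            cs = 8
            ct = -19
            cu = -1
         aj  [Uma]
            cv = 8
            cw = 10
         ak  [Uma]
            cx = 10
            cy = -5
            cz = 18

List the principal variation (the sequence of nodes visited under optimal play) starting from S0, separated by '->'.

S0 -> Mid -> e -> w -> bn

k (Uma): min(-14, 1) = -14
m (Uma): min(-13, 15, -4, 18) = -13
a (Alice): max(-14, -13) = -13
n (Uma): min(-4, 18) = -4
p (Uma): min(-2, -15) = -15
q (Uma): min(2, 19, -1) = -1
b (Alice): max(-4, -15, -1) = -1
r (Uma): min(0, 15) = 0
s (Uma): min(17, 8, 9) = 8
t (Uma): min(-16, 7) = -16
c (Alice): max(0, 8, -16) = 8
u (Uma): min(6, -14) = -14
v (Uma): min(0, -15) = -15
d (Alice): max(-14, -15) = -14
Left (Uma): min(-13, -1, 8, -14) = -14
w (Uma): min(-6, -3, 16) = -6
x (Uma): min(1, -16) = -16
e (Alice): max(-6, -16) = -6
y (Uma): min(9, 6, -17, -18) = -18
z (Uma): min(18, 16) = 16
aa (Uma): min(-17, 16) = -17
f (Alice): max(-18, 16, -17) = 16
ab (Uma): min(-8, -17) = -17
ac (Uma): min(19, 17) = 17
ad (Uma): min(12, 14) = 12
ae (Uma): min(14, -8, 10) = -8
g (Alice): max(-17, 17, 12, -8) = 17
Mid (Uma): min(-6, 16, 17) = -6
af (Uma): min(-5, -20, -2) = -20
ag (Uma): min(3, -8) = -8
h (Alice): max(-20, -8) = -8
ah (Uma): min(8, -19, -1) = -19
aj (Uma): min(8, 10) = 8
ak (Uma): min(10, -5, 18) = -5
j (Alice): max(-19, 8, -5) = 8
Right (Uma): min(-8, 8) = -8
S0 (Alice): max(-14, -6, -8) = -6
At S0, Alice picks Mid (highest: -6).
At Mid, Uma picks e (lowest: -6).
At e, Alice picks w (highest: -6).
At w, Uma picks bn (lowest: -6).
Terminal value -6.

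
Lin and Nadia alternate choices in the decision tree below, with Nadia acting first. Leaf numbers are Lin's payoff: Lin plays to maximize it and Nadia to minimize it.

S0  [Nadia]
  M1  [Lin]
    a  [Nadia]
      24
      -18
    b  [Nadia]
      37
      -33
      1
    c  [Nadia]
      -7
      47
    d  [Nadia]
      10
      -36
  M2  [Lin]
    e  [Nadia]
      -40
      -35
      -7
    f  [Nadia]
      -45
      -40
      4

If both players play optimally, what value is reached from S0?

-40

a (Nadia): min(24, -18) = -18
b (Nadia): min(37, -33, 1) = -33
c (Nadia): min(-7, 47) = -7
d (Nadia): min(10, -36) = -36
M1 (Lin): max(-18, -33, -7, -36) = -7
e (Nadia): min(-40, -35, -7) = -40
f (Nadia): min(-45, -40, 4) = -45
M2 (Lin): max(-40, -45) = -40
S0 (Nadia): min(-7, -40) = -40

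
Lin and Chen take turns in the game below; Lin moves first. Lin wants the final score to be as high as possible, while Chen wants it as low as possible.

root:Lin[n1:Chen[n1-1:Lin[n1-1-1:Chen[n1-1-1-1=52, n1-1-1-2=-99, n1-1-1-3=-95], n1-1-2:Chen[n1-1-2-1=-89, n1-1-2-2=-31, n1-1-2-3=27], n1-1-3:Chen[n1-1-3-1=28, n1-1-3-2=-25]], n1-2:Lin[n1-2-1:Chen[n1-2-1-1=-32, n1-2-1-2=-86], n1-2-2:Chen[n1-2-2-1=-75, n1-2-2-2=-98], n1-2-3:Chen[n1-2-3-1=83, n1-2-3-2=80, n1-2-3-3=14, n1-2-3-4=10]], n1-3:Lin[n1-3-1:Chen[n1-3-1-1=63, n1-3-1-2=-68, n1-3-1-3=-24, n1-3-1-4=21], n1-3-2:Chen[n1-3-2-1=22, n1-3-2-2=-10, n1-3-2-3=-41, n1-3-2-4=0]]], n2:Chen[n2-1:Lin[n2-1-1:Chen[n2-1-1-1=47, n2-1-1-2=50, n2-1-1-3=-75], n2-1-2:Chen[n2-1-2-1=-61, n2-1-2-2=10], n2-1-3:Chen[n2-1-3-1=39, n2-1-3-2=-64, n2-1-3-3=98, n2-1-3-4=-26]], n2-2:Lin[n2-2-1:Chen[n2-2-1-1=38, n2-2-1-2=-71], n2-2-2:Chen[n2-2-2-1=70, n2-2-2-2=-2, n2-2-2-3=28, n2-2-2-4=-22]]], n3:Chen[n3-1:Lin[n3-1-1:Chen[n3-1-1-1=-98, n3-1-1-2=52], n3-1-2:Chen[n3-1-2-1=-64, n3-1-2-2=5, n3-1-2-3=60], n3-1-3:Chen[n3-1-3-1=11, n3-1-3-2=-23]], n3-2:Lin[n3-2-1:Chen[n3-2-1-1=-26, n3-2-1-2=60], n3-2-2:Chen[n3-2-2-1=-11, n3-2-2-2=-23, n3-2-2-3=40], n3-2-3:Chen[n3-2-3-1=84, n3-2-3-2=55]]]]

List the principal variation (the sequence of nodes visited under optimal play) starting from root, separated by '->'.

n1-1-1 (Chen): min(52, -99, -95) = -99
n1-1-2 (Chen): min(-89, -31, 27) = -89
n1-1-3 (Chen): min(28, -25) = -25
n1-1 (Lin): max(-99, -89, -25) = -25
n1-2-1 (Chen): min(-32, -86) = -86
n1-2-2 (Chen): min(-75, -98) = -98
n1-2-3 (Chen): min(83, 80, 14, 10) = 10
n1-2 (Lin): max(-86, -98, 10) = 10
n1-3-1 (Chen): min(63, -68, -24, 21) = -68
n1-3-2 (Chen): min(22, -10, -41, 0) = -41
n1-3 (Lin): max(-68, -41) = -41
n1 (Chen): min(-25, 10, -41) = -41
n2-1-1 (Chen): min(47, 50, -75) = -75
n2-1-2 (Chen): min(-61, 10) = -61
n2-1-3 (Chen): min(39, -64, 98, -26) = -64
n2-1 (Lin): max(-75, -61, -64) = -61
n2-2-1 (Chen): min(38, -71) = -71
n2-2-2 (Chen): min(70, -2, 28, -22) = -22
n2-2 (Lin): max(-71, -22) = -22
n2 (Chen): min(-61, -22) = -61
n3-1-1 (Chen): min(-98, 52) = -98
n3-1-2 (Chen): min(-64, 5, 60) = -64
n3-1-3 (Chen): min(11, -23) = -23
n3-1 (Lin): max(-98, -64, -23) = -23
n3-2-1 (Chen): min(-26, 60) = -26
n3-2-2 (Chen): min(-11, -23, 40) = -23
n3-2-3 (Chen): min(84, 55) = 55
n3-2 (Lin): max(-26, -23, 55) = 55
n3 (Chen): min(-23, 55) = -23
root (Lin): max(-41, -61, -23) = -23
At root, Lin picks n3 (highest: -23).
At n3, Chen picks n3-1 (lowest: -23).
At n3-1, Lin picks n3-1-3 (highest: -23).
At n3-1-3, Chen picks n3-1-3-2 (lowest: -23).
Terminal value -23.

root -> n3 -> n3-1 -> n3-1-3 -> n3-1-3-2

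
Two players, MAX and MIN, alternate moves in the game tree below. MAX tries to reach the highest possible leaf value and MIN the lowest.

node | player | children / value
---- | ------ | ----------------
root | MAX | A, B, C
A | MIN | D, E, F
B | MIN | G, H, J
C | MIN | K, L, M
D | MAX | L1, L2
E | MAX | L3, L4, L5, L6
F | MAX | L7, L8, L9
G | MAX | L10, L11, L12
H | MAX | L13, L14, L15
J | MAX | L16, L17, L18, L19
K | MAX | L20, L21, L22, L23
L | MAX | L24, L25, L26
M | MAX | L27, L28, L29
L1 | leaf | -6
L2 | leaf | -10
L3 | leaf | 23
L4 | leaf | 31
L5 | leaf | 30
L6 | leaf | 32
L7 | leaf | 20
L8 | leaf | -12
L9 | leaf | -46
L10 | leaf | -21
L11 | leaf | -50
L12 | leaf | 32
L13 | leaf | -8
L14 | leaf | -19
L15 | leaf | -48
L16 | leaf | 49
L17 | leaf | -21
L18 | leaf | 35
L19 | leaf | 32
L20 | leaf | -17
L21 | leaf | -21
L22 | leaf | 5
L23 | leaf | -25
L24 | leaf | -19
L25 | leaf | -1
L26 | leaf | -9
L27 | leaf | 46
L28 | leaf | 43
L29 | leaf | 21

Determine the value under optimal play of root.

D (MAX): max(-6, -10) = -6
E (MAX): max(23, 31, 30, 32) = 32
F (MAX): max(20, -12, -46) = 20
A (MIN): min(-6, 32, 20) = -6
G (MAX): max(-21, -50, 32) = 32
H (MAX): max(-8, -19, -48) = -8
J (MAX): max(49, -21, 35, 32) = 49
B (MIN): min(32, -8, 49) = -8
K (MAX): max(-17, -21, 5, -25) = 5
L (MAX): max(-19, -1, -9) = -1
M (MAX): max(46, 43, 21) = 46
C (MIN): min(5, -1, 46) = -1
root (MAX): max(-6, -8, -1) = -1

-1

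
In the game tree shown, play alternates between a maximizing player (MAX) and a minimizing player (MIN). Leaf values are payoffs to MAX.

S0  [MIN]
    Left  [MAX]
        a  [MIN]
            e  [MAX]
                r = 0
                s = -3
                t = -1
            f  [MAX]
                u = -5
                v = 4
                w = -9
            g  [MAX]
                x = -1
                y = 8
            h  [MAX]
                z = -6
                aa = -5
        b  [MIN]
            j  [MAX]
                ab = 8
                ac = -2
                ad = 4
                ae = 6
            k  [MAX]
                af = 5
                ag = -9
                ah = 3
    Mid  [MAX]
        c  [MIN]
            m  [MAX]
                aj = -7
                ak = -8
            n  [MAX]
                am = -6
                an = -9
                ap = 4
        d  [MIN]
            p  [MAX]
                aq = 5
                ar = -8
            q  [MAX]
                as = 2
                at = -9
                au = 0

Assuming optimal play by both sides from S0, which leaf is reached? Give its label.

e (MAX): max(0, -3, -1) = 0
f (MAX): max(-5, 4, -9) = 4
g (MAX): max(-1, 8) = 8
h (MAX): max(-6, -5) = -5
a (MIN): min(0, 4, 8, -5) = -5
j (MAX): max(8, -2, 4, 6) = 8
k (MAX): max(5, -9, 3) = 5
b (MIN): min(8, 5) = 5
Left (MAX): max(-5, 5) = 5
m (MAX): max(-7, -8) = -7
n (MAX): max(-6, -9, 4) = 4
c (MIN): min(-7, 4) = -7
p (MAX): max(5, -8) = 5
q (MAX): max(2, -9, 0) = 2
d (MIN): min(5, 2) = 2
Mid (MAX): max(-7, 2) = 2
S0 (MIN): min(5, 2) = 2
At S0, MIN picks Mid (lowest: 2).
At Mid, MAX picks d (highest: 2).
At d, MIN picks q (lowest: 2).
At q, MAX picks as (highest: 2).
Terminal value 2.

as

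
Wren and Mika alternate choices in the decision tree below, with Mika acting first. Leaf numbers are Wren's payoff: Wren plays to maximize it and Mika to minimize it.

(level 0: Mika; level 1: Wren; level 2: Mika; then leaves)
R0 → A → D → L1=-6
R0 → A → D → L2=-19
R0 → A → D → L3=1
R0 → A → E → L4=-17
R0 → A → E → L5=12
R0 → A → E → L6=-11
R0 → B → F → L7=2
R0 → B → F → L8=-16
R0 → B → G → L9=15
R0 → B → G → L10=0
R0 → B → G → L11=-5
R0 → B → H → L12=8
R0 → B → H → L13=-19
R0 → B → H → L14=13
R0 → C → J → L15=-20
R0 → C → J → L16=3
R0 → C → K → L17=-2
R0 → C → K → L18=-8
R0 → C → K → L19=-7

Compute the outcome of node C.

J (Mika): min(-20, 3) = -20
K (Mika): min(-2, -8, -7) = -8
C (Wren): max(-20, -8) = -8

-8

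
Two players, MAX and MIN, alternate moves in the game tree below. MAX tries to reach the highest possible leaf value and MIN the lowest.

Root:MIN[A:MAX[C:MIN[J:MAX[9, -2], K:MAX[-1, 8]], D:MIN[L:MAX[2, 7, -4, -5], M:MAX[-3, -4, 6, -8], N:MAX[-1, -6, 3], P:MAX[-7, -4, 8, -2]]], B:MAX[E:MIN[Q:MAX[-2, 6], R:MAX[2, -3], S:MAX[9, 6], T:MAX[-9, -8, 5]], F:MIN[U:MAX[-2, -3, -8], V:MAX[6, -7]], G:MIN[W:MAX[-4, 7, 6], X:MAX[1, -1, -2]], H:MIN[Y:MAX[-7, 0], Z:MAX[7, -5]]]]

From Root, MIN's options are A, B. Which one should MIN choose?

J (MAX): max(9, -2) = 9
K (MAX): max(-1, 8) = 8
C (MIN): min(9, 8) = 8
L (MAX): max(2, 7, -4, -5) = 7
M (MAX): max(-3, -4, 6, -8) = 6
N (MAX): max(-1, -6, 3) = 3
P (MAX): max(-7, -4, 8, -2) = 8
D (MIN): min(7, 6, 3, 8) = 3
A (MAX): max(8, 3) = 8
Q (MAX): max(-2, 6) = 6
R (MAX): max(2, -3) = 2
S (MAX): max(9, 6) = 9
T (MAX): max(-9, -8, 5) = 5
E (MIN): min(6, 2, 9, 5) = 2
U (MAX): max(-2, -3, -8) = -2
V (MAX): max(6, -7) = 6
F (MIN): min(-2, 6) = -2
W (MAX): max(-4, 7, 6) = 7
X (MAX): max(1, -1, -2) = 1
G (MIN): min(7, 1) = 1
Y (MAX): max(-7, 0) = 0
Z (MAX): max(7, -5) = 7
H (MIN): min(0, 7) = 0
B (MAX): max(2, -2, 1, 0) = 2
Root (MIN): min(8, 2) = 2
MIN at Root wants the lowest of {A=8, B=2}, so chooses B.

B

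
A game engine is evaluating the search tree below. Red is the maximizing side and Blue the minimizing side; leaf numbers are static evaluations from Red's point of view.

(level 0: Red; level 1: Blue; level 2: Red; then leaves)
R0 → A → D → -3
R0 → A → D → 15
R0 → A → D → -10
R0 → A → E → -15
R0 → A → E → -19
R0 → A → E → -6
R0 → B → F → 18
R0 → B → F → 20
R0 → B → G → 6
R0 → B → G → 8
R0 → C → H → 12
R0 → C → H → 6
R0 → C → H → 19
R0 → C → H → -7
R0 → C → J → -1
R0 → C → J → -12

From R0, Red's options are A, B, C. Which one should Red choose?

D (Red): max(-3, 15, -10) = 15
E (Red): max(-15, -19, -6) = -6
A (Blue): min(15, -6) = -6
F (Red): max(18, 20) = 20
G (Red): max(6, 8) = 8
B (Blue): min(20, 8) = 8
H (Red): max(12, 6, 19, -7) = 19
J (Red): max(-1, -12) = -1
C (Blue): min(19, -1) = -1
R0 (Red): max(-6, 8, -1) = 8
Red at R0 wants the highest of {A=-6, B=8, C=-1}, so chooses B.

B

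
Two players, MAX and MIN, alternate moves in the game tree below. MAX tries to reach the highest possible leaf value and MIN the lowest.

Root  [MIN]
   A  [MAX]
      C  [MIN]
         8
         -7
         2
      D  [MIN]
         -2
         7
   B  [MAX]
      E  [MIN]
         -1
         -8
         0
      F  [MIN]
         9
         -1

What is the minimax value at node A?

-2

C (MIN): min(8, -7, 2) = -7
D (MIN): min(-2, 7) = -2
A (MAX): max(-7, -2) = -2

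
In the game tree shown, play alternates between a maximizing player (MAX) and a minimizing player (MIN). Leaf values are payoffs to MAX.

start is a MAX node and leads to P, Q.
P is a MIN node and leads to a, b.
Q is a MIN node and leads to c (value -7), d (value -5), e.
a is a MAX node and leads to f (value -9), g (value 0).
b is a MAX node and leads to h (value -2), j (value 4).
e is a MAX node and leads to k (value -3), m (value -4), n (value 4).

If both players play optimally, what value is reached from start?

0

a (MAX): max(-9, 0) = 0
b (MAX): max(-2, 4) = 4
P (MIN): min(0, 4) = 0
e (MAX): max(-3, -4, 4) = 4
Q (MIN): min(-7, -5, 4) = -7
start (MAX): max(0, -7) = 0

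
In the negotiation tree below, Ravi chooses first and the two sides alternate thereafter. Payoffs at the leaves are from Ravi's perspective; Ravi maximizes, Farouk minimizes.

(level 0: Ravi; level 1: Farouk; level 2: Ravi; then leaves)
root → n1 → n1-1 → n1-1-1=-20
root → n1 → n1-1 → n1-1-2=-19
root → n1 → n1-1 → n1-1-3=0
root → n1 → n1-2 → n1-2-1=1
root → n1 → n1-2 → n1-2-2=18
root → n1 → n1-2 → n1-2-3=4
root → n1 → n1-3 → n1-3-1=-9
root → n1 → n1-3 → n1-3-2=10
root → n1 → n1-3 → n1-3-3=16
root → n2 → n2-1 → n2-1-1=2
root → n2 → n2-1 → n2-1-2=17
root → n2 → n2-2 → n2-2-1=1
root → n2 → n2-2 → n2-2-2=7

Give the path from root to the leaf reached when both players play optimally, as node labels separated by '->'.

root -> n2 -> n2-2 -> n2-2-2

n1-1 (Ravi): max(-20, -19, 0) = 0
n1-2 (Ravi): max(1, 18, 4) = 18
n1-3 (Ravi): max(-9, 10, 16) = 16
n1 (Farouk): min(0, 18, 16) = 0
n2-1 (Ravi): max(2, 17) = 17
n2-2 (Ravi): max(1, 7) = 7
n2 (Farouk): min(17, 7) = 7
root (Ravi): max(0, 7) = 7
At root, Ravi picks n2 (highest: 7).
At n2, Farouk picks n2-2 (lowest: 7).
At n2-2, Ravi picks n2-2-2 (highest: 7).
Terminal value 7.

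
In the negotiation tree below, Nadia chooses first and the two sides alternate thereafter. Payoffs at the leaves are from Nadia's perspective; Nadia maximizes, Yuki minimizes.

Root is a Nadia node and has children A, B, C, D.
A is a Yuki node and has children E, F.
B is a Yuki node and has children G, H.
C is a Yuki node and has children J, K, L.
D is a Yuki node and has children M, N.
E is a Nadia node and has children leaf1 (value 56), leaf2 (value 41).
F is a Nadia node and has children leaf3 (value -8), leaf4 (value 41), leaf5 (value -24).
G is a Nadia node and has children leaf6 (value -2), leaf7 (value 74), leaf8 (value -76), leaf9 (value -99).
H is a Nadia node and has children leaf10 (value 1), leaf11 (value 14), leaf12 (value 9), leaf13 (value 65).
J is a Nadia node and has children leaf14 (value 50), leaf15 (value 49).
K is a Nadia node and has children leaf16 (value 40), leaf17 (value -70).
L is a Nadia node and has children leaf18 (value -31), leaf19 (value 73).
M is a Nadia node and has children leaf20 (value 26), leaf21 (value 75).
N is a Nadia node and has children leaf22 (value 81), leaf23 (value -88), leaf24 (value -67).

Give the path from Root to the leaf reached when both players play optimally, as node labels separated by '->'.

Root -> D -> M -> leaf21

E (Nadia): max(56, 41) = 56
F (Nadia): max(-8, 41, -24) = 41
A (Yuki): min(56, 41) = 41
G (Nadia): max(-2, 74, -76, -99) = 74
H (Nadia): max(1, 14, 9, 65) = 65
B (Yuki): min(74, 65) = 65
J (Nadia): max(50, 49) = 50
K (Nadia): max(40, -70) = 40
L (Nadia): max(-31, 73) = 73
C (Yuki): min(50, 40, 73) = 40
M (Nadia): max(26, 75) = 75
N (Nadia): max(81, -88, -67) = 81
D (Yuki): min(75, 81) = 75
Root (Nadia): max(41, 65, 40, 75) = 75
At Root, Nadia picks D (highest: 75).
At D, Yuki picks M (lowest: 75).
At M, Nadia picks leaf21 (highest: 75).
Terminal value 75.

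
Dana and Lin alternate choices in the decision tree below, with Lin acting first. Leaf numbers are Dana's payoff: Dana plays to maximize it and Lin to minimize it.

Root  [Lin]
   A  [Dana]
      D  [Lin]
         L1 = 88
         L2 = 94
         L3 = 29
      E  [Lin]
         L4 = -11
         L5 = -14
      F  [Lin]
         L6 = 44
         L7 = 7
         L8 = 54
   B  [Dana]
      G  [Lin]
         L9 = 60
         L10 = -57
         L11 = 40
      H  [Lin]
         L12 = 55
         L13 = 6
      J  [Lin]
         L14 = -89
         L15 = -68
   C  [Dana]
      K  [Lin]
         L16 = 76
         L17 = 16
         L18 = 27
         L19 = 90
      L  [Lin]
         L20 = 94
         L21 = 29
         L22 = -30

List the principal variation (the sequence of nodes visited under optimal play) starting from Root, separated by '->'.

Root -> B -> H -> L13

D (Lin): min(88, 94, 29) = 29
E (Lin): min(-11, -14) = -14
F (Lin): min(44, 7, 54) = 7
A (Dana): max(29, -14, 7) = 29
G (Lin): min(60, -57, 40) = -57
H (Lin): min(55, 6) = 6
J (Lin): min(-89, -68) = -89
B (Dana): max(-57, 6, -89) = 6
K (Lin): min(76, 16, 27, 90) = 16
L (Lin): min(94, 29, -30) = -30
C (Dana): max(16, -30) = 16
Root (Lin): min(29, 6, 16) = 6
At Root, Lin picks B (lowest: 6).
At B, Dana picks H (highest: 6).
At H, Lin picks L13 (lowest: 6).
Terminal value 6.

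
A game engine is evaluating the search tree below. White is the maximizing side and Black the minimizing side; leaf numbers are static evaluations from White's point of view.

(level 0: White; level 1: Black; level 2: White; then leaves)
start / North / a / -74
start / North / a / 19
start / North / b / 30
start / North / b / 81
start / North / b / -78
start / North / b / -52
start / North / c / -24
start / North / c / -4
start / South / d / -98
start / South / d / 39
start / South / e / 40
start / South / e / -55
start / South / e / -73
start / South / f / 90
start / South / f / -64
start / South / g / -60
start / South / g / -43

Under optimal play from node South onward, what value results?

-43

d (White): max(-98, 39) = 39
e (White): max(40, -55, -73) = 40
f (White): max(90, -64) = 90
g (White): max(-60, -43) = -43
South (Black): min(39, 40, 90, -43) = -43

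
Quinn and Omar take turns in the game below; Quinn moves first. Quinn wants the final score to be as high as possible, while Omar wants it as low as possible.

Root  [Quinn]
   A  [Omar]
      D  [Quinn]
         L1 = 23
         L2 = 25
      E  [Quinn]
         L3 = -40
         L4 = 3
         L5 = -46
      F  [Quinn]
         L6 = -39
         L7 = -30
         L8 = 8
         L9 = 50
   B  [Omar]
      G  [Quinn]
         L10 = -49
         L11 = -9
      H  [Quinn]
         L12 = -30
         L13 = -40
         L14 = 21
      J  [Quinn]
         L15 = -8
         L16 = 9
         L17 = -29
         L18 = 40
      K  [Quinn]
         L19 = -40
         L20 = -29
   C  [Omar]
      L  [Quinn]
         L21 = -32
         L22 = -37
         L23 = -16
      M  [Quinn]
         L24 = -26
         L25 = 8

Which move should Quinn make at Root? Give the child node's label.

D (Quinn): max(23, 25) = 25
E (Quinn): max(-40, 3, -46) = 3
F (Quinn): max(-39, -30, 8, 50) = 50
A (Omar): min(25, 3, 50) = 3
G (Quinn): max(-49, -9) = -9
H (Quinn): max(-30, -40, 21) = 21
J (Quinn): max(-8, 9, -29, 40) = 40
K (Quinn): max(-40, -29) = -29
B (Omar): min(-9, 21, 40, -29) = -29
L (Quinn): max(-32, -37, -16) = -16
M (Quinn): max(-26, 8) = 8
C (Omar): min(-16, 8) = -16
Root (Quinn): max(3, -29, -16) = 3
Quinn at Root wants the highest of {A=3, B=-29, C=-16}, so chooses A.

A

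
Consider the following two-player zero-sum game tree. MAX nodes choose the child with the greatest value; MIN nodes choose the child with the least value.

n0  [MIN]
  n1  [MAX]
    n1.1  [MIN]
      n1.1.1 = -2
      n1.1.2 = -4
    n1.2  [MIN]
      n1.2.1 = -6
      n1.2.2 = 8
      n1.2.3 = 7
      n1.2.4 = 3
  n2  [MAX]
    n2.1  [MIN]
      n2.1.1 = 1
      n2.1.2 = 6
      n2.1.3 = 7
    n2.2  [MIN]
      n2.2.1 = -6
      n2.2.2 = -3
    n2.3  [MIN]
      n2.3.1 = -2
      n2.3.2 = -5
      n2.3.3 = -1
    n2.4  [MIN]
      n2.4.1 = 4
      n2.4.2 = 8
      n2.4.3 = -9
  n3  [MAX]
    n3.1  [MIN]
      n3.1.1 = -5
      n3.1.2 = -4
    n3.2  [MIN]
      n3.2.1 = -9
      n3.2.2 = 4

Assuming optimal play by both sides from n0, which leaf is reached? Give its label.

n3.1.1

n1.1 (MIN): min(-2, -4) = -4
n1.2 (MIN): min(-6, 8, 7, 3) = -6
n1 (MAX): max(-4, -6) = -4
n2.1 (MIN): min(1, 6, 7) = 1
n2.2 (MIN): min(-6, -3) = -6
n2.3 (MIN): min(-2, -5, -1) = -5
n2.4 (MIN): min(4, 8, -9) = -9
n2 (MAX): max(1, -6, -5, -9) = 1
n3.1 (MIN): min(-5, -4) = -5
n3.2 (MIN): min(-9, 4) = -9
n3 (MAX): max(-5, -9) = -5
n0 (MIN): min(-4, 1, -5) = -5
At n0, MIN picks n3 (lowest: -5).
At n3, MAX picks n3.1 (highest: -5).
At n3.1, MIN picks n3.1.1 (lowest: -5).
Terminal value -5.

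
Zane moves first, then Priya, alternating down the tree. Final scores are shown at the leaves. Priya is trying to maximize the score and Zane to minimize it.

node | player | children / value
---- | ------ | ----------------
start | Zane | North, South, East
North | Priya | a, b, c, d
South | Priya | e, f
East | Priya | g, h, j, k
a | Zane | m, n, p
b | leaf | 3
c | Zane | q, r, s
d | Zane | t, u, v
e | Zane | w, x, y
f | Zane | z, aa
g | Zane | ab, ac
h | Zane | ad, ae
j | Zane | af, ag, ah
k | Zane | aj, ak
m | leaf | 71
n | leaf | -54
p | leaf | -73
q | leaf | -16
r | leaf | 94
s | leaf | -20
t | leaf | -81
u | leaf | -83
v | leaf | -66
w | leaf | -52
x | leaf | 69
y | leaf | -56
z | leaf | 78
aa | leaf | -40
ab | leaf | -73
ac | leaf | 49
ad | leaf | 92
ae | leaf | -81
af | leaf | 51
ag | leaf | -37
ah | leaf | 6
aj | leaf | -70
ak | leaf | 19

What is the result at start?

-40

a (Zane): min(71, -54, -73) = -73
c (Zane): min(-16, 94, -20) = -20
d (Zane): min(-81, -83, -66) = -83
North (Priya): max(-73, 3, -20, -83) = 3
e (Zane): min(-52, 69, -56) = -56
f (Zane): min(78, -40) = -40
South (Priya): max(-56, -40) = -40
g (Zane): min(-73, 49) = -73
h (Zane): min(92, -81) = -81
j (Zane): min(51, -37, 6) = -37
k (Zane): min(-70, 19) = -70
East (Priya): max(-73, -81, -37, -70) = -37
start (Zane): min(3, -40, -37) = -40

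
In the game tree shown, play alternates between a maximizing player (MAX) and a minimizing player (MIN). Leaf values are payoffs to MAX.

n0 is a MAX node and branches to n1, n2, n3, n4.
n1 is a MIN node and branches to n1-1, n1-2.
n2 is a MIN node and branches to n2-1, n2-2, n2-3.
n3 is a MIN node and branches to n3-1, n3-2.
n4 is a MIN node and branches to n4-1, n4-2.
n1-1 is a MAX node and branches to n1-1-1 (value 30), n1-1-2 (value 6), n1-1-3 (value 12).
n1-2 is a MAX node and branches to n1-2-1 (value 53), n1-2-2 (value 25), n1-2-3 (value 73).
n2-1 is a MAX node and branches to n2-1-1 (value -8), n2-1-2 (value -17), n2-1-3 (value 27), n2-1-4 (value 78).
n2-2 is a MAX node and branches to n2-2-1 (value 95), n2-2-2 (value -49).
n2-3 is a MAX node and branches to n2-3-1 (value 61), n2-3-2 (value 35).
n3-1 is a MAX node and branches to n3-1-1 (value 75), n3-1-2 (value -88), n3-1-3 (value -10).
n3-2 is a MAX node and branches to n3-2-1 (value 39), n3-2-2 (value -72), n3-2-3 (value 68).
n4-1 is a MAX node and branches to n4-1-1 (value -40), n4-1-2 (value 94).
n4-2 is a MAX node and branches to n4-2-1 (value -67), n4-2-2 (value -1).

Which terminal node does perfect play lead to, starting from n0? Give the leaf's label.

n1-1 (MAX): max(30, 6, 12) = 30
n1-2 (MAX): max(53, 25, 73) = 73
n1 (MIN): min(30, 73) = 30
n2-1 (MAX): max(-8, -17, 27, 78) = 78
n2-2 (MAX): max(95, -49) = 95
n2-3 (MAX): max(61, 35) = 61
n2 (MIN): min(78, 95, 61) = 61
n3-1 (MAX): max(75, -88, -10) = 75
n3-2 (MAX): max(39, -72, 68) = 68
n3 (MIN): min(75, 68) = 68
n4-1 (MAX): max(-40, 94) = 94
n4-2 (MAX): max(-67, -1) = -1
n4 (MIN): min(94, -1) = -1
n0 (MAX): max(30, 61, 68, -1) = 68
At n0, MAX picks n3 (highest: 68).
At n3, MIN picks n3-2 (lowest: 68).
At n3-2, MAX picks n3-2-3 (highest: 68).
Terminal value 68.

n3-2-3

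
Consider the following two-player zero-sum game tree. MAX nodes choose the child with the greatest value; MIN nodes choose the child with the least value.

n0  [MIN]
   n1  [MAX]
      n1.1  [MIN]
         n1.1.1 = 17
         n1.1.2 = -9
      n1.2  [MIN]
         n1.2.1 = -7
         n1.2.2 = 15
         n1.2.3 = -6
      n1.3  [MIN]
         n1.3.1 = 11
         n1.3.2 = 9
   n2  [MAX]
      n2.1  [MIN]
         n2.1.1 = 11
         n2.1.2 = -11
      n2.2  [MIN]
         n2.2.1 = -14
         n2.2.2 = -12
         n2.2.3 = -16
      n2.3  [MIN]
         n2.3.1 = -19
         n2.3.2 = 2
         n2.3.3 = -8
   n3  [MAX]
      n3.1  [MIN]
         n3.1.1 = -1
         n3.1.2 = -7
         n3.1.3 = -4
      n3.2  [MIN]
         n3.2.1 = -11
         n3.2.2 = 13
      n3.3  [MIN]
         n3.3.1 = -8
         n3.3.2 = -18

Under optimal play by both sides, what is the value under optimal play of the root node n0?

-11

n1.1 (MIN): min(17, -9) = -9
n1.2 (MIN): min(-7, 15, -6) = -7
n1.3 (MIN): min(11, 9) = 9
n1 (MAX): max(-9, -7, 9) = 9
n2.1 (MIN): min(11, -11) = -11
n2.2 (MIN): min(-14, -12, -16) = -16
n2.3 (MIN): min(-19, 2, -8) = -19
n2 (MAX): max(-11, -16, -19) = -11
n3.1 (MIN): min(-1, -7, -4) = -7
n3.2 (MIN): min(-11, 13) = -11
n3.3 (MIN): min(-8, -18) = -18
n3 (MAX): max(-7, -11, -18) = -7
n0 (MIN): min(9, -11, -7) = -11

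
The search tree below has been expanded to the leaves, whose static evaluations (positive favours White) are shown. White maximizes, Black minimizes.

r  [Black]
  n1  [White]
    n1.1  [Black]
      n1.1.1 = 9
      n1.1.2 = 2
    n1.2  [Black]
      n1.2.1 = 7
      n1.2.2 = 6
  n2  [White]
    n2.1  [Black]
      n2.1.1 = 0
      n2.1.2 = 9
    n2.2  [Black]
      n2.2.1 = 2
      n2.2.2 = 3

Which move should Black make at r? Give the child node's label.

n1.1 (Black): min(9, 2) = 2
n1.2 (Black): min(7, 6) = 6
n1 (White): max(2, 6) = 6
n2.1 (Black): min(0, 9) = 0
n2.2 (Black): min(2, 3) = 2
n2 (White): max(0, 2) = 2
r (Black): min(6, 2) = 2
Black at r wants the lowest of {n1=6, n2=2}, so chooses n2.

n2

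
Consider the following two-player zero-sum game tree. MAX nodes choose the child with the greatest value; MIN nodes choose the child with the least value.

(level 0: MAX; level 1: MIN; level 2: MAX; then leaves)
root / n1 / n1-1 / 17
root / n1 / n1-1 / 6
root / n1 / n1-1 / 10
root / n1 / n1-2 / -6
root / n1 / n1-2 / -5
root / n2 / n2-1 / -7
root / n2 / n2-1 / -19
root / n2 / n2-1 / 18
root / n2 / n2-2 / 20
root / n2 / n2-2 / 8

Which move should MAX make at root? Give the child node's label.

n2

n1-1 (MAX): max(17, 6, 10) = 17
n1-2 (MAX): max(-6, -5) = -5
n1 (MIN): min(17, -5) = -5
n2-1 (MAX): max(-7, -19, 18) = 18
n2-2 (MAX): max(20, 8) = 20
n2 (MIN): min(18, 20) = 18
root (MAX): max(-5, 18) = 18
MAX at root wants the highest of {n1=-5, n2=18}, so chooses n2.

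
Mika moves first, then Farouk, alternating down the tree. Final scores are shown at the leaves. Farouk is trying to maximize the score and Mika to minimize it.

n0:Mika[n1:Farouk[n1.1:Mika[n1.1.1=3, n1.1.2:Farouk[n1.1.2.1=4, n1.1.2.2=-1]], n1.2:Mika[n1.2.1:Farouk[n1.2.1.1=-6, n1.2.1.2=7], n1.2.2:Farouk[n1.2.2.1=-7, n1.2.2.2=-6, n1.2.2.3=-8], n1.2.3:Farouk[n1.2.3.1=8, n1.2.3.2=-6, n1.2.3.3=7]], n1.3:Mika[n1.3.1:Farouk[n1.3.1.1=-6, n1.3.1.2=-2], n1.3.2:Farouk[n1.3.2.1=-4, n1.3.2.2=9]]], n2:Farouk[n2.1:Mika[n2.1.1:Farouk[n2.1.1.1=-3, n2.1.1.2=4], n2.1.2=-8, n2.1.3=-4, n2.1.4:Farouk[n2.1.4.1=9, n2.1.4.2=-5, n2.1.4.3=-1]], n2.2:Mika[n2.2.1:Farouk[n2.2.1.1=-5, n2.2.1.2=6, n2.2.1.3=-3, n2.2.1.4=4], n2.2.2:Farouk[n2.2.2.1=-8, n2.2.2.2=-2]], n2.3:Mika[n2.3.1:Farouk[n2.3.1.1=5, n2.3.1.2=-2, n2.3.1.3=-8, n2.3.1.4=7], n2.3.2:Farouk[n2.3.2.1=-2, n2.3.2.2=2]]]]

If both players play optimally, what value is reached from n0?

n1.1.2 (Farouk): max(4, -1) = 4
n1.1 (Mika): min(3, 4) = 3
n1.2.1 (Farouk): max(-6, 7) = 7
n1.2.2 (Farouk): max(-7, -6, -8) = -6
n1.2.3 (Farouk): max(8, -6, 7) = 8
n1.2 (Mika): min(7, -6, 8) = -6
n1.3.1 (Farouk): max(-6, -2) = -2
n1.3.2 (Farouk): max(-4, 9) = 9
n1.3 (Mika): min(-2, 9) = -2
n1 (Farouk): max(3, -6, -2) = 3
n2.1.1 (Farouk): max(-3, 4) = 4
n2.1.4 (Farouk): max(9, -5, -1) = 9
n2.1 (Mika): min(4, -8, -4, 9) = -8
n2.2.1 (Farouk): max(-5, 6, -3, 4) = 6
n2.2.2 (Farouk): max(-8, -2) = -2
n2.2 (Mika): min(6, -2) = -2
n2.3.1 (Farouk): max(5, -2, -8, 7) = 7
n2.3.2 (Farouk): max(-2, 2) = 2
n2.3 (Mika): min(7, 2) = 2
n2 (Farouk): max(-8, -2, 2) = 2
n0 (Mika): min(3, 2) = 2

2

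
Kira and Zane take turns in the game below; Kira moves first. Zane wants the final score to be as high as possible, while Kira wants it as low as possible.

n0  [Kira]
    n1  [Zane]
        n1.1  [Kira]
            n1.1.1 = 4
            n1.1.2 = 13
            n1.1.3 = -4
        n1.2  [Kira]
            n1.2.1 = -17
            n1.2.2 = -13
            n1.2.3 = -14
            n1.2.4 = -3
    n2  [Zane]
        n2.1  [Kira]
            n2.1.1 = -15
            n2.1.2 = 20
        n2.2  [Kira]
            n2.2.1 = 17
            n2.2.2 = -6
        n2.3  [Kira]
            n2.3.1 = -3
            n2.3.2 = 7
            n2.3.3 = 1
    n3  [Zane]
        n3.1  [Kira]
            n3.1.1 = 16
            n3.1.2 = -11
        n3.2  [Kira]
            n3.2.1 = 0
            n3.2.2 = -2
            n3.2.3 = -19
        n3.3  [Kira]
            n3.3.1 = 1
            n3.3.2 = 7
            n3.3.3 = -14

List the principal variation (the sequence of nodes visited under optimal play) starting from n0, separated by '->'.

n0 -> n3 -> n3.1 -> n3.1.2

n1.1 (Kira): min(4, 13, -4) = -4
n1.2 (Kira): min(-17, -13, -14, -3) = -17
n1 (Zane): max(-4, -17) = -4
n2.1 (Kira): min(-15, 20) = -15
n2.2 (Kira): min(17, -6) = -6
n2.3 (Kira): min(-3, 7, 1) = -3
n2 (Zane): max(-15, -6, -3) = -3
n3.1 (Kira): min(16, -11) = -11
n3.2 (Kira): min(0, -2, -19) = -19
n3.3 (Kira): min(1, 7, -14) = -14
n3 (Zane): max(-11, -19, -14) = -11
n0 (Kira): min(-4, -3, -11) = -11
At n0, Kira picks n3 (lowest: -11).
At n3, Zane picks n3.1 (highest: -11).
At n3.1, Kira picks n3.1.2 (lowest: -11).
Terminal value -11.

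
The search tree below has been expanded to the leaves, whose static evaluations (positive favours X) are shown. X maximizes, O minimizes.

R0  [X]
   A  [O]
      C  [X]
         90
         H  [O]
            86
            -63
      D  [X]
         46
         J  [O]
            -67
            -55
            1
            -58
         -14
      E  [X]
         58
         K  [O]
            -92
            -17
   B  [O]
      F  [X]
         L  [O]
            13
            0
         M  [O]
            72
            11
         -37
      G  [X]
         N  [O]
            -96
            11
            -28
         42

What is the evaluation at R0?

H (O): min(86, -63) = -63
C (X): max(90, -63) = 90
J (O): min(-67, -55, 1, -58) = -67
D (X): max(46, -67, -14) = 46
K (O): min(-92, -17) = -92
E (X): max(58, -92) = 58
A (O): min(90, 46, 58) = 46
L (O): min(13, 0) = 0
M (O): min(72, 11) = 11
F (X): max(0, 11, -37) = 11
N (O): min(-96, 11, -28) = -96
G (X): max(-96, 42) = 42
B (O): min(11, 42) = 11
R0 (X): max(46, 11) = 46

46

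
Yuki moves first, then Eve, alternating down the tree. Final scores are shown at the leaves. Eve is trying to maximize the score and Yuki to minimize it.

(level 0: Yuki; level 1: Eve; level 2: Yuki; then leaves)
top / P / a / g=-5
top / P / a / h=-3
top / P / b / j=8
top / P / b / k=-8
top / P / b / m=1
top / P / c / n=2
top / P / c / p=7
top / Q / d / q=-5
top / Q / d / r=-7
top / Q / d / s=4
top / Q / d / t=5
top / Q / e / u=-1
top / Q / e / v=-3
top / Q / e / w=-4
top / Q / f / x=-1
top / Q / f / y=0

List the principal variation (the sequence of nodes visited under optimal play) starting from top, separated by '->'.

a (Yuki): min(-5, -3) = -5
b (Yuki): min(8, -8, 1) = -8
c (Yuki): min(2, 7) = 2
P (Eve): max(-5, -8, 2) = 2
d (Yuki): min(-5, -7, 4, 5) = -7
e (Yuki): min(-1, -3, -4) = -4
f (Yuki): min(-1, 0) = -1
Q (Eve): max(-7, -4, -1) = -1
top (Yuki): min(2, -1) = -1
At top, Yuki picks Q (lowest: -1).
At Q, Eve picks f (highest: -1).
At f, Yuki picks x (lowest: -1).
Terminal value -1.

top -> Q -> f -> x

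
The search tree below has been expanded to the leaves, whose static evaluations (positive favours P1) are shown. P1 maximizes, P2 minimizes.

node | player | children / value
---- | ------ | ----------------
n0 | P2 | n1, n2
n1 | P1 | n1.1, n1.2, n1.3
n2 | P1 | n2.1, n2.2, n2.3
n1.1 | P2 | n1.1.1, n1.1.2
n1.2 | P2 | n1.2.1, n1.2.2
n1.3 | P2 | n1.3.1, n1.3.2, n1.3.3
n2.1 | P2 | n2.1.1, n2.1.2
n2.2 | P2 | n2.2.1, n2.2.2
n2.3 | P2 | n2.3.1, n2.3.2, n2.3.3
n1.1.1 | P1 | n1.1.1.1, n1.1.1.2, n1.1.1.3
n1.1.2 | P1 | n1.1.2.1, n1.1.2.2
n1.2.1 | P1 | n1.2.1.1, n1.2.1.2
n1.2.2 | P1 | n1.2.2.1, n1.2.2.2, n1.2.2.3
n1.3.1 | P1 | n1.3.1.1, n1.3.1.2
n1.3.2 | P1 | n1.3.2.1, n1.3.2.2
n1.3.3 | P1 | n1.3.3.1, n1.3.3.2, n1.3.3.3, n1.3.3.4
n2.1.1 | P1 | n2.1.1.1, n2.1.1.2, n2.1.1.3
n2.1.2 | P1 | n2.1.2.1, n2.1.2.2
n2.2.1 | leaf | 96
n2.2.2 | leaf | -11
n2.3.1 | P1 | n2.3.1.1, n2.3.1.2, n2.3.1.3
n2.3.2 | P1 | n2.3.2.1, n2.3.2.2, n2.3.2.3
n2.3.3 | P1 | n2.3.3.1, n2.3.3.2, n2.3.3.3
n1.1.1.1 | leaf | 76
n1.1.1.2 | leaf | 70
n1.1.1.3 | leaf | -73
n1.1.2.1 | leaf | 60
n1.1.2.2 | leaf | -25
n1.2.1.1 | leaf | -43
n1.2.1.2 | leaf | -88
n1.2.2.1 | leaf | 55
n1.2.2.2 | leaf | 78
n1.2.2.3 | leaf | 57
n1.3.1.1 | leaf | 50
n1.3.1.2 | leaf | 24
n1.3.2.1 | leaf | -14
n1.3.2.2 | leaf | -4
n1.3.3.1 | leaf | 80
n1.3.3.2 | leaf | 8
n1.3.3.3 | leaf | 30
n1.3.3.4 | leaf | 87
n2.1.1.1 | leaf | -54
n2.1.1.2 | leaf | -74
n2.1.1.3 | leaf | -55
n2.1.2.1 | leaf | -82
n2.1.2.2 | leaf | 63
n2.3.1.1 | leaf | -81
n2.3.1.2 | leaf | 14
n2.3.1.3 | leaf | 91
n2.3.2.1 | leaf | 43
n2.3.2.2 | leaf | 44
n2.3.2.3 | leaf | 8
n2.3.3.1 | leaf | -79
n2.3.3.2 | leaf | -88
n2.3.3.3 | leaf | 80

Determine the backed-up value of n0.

n1.1.1 (P1): max(76, 70, -73) = 76
n1.1.2 (P1): max(60, -25) = 60
n1.1 (P2): min(76, 60) = 60
n1.2.1 (P1): max(-43, -88) = -43
n1.2.2 (P1): max(55, 78, 57) = 78
n1.2 (P2): min(-43, 78) = -43
n1.3.1 (P1): max(50, 24) = 50
n1.3.2 (P1): max(-14, -4) = -4
n1.3.3 (P1): max(80, 8, 30, 87) = 87
n1.3 (P2): min(50, -4, 87) = -4
n1 (P1): max(60, -43, -4) = 60
n2.1.1 (P1): max(-54, -74, -55) = -54
n2.1.2 (P1): max(-82, 63) = 63
n2.1 (P2): min(-54, 63) = -54
n2.2 (P2): min(96, -11) = -11
n2.3.1 (P1): max(-81, 14, 91) = 91
n2.3.2 (P1): max(43, 44, 8) = 44
n2.3.3 (P1): max(-79, -88, 80) = 80
n2.3 (P2): min(91, 44, 80) = 44
n2 (P1): max(-54, -11, 44) = 44
n0 (P2): min(60, 44) = 44

44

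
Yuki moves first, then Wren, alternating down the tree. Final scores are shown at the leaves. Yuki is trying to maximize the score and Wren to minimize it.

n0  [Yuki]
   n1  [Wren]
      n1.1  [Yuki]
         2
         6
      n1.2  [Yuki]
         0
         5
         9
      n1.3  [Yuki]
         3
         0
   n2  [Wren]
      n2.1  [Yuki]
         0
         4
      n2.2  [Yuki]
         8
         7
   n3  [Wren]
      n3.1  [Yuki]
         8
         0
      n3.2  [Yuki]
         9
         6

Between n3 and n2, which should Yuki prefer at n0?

n3

n3.1 (Yuki): max(8, 0) = 8
n3.2 (Yuki): max(9, 6) = 9
n3 (Wren): min(8, 9) = 8
n2.1 (Yuki): max(0, 4) = 4
n2.2 (Yuki): max(8, 7) = 8
n2 (Wren): min(4, 8) = 4
Yuki prefers the higher value; n3=8, n2=4. n3 is better since 8 > 4.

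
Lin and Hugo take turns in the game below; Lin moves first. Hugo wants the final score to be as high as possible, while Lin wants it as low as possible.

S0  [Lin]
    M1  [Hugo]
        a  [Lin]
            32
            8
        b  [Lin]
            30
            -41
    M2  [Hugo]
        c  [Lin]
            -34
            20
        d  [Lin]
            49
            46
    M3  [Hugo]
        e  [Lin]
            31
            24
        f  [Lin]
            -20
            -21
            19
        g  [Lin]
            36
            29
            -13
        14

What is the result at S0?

a (Lin): min(32, 8) = 8
b (Lin): min(30, -41) = -41
M1 (Hugo): max(8, -41) = 8
c (Lin): min(-34, 20) = -34
d (Lin): min(49, 46) = 46
M2 (Hugo): max(-34, 46) = 46
e (Lin): min(31, 24) = 24
f (Lin): min(-20, -21, 19) = -21
g (Lin): min(36, 29, -13) = -13
M3 (Hugo): max(24, -21, -13, 14) = 24
S0 (Lin): min(8, 46, 24) = 8

8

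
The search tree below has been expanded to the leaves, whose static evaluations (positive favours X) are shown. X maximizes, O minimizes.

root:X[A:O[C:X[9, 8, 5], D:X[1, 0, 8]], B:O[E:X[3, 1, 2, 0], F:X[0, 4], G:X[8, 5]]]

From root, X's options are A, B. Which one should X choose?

C (X): max(9, 8, 5) = 9
D (X): max(1, 0, 8) = 8
A (O): min(9, 8) = 8
E (X): max(3, 1, 2, 0) = 3
F (X): max(0, 4) = 4
G (X): max(8, 5) = 8
B (O): min(3, 4, 8) = 3
root (X): max(8, 3) = 8
X at root wants the highest of {A=8, B=3}, so chooses A.

A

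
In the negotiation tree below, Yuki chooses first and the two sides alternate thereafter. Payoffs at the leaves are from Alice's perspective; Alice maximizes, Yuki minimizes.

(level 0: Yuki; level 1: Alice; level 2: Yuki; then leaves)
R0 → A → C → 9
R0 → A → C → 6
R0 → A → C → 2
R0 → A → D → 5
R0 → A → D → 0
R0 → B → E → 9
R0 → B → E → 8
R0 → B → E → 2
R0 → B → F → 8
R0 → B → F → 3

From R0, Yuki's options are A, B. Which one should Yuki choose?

A

C (Yuki): min(9, 6, 2) = 2
D (Yuki): min(5, 0) = 0
A (Alice): max(2, 0) = 2
E (Yuki): min(9, 8, 2) = 2
F (Yuki): min(8, 3) = 3
B (Alice): max(2, 3) = 3
R0 (Yuki): min(2, 3) = 2
Yuki at R0 wants the lowest of {A=2, B=3}, so chooses A.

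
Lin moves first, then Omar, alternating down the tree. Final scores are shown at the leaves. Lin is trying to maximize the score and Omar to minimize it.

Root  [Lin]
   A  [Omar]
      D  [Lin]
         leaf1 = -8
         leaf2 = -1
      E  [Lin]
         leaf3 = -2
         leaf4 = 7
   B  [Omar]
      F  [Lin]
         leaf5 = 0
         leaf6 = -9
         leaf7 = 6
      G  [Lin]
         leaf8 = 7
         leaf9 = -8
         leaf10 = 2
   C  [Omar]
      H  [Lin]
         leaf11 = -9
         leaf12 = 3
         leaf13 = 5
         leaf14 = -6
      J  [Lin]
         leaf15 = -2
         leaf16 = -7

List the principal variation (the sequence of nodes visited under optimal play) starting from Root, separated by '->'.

D (Lin): max(-8, -1) = -1
E (Lin): max(-2, 7) = 7
A (Omar): min(-1, 7) = -1
F (Lin): max(0, -9, 6) = 6
G (Lin): max(7, -8, 2) = 7
B (Omar): min(6, 7) = 6
H (Lin): max(-9, 3, 5, -6) = 5
J (Lin): max(-2, -7) = -2
C (Omar): min(5, -2) = -2
Root (Lin): max(-1, 6, -2) = 6
At Root, Lin picks B (highest: 6).
At B, Omar picks F (lowest: 6).
At F, Lin picks leaf7 (highest: 6).
Terminal value 6.

Root -> B -> F -> leaf7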